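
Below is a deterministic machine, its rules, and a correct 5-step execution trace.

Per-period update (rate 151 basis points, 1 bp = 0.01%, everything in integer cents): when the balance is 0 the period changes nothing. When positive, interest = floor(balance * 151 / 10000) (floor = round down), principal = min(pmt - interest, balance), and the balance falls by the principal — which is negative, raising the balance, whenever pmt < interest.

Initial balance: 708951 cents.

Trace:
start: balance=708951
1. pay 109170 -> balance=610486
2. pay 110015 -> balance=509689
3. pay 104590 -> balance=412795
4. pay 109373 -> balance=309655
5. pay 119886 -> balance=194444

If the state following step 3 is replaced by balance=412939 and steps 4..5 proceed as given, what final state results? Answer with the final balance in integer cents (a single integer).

state after step 3 := balance=412939
4. pay 109373 -> balance=309801
5. pay 119886 -> balance=194592

194592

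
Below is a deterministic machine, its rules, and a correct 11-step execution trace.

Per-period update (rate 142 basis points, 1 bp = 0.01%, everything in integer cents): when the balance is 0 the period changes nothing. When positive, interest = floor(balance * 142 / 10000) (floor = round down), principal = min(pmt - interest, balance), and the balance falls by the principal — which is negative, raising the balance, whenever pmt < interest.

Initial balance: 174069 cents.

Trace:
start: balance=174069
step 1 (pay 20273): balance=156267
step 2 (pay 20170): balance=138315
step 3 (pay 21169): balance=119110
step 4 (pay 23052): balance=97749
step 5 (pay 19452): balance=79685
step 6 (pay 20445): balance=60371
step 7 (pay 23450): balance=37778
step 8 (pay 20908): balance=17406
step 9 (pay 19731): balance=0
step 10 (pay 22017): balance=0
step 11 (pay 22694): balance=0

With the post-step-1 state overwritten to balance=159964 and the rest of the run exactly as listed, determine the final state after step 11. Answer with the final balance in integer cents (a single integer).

state after step 1 := balance=159964
step 2 (pay 20170): balance=142065
step 3 (pay 21169): balance=122913
step 4 (pay 23052): balance=101606
step 5 (pay 19452): balance=83596
step 6 (pay 20445): balance=64338
step 7 (pay 23450): balance=41801
step 8 (pay 20908): balance=21486
step 9 (pay 19731): balance=2060
step 10 (pay 22017): balance=0
step 11 (pay 22694): balance=0

0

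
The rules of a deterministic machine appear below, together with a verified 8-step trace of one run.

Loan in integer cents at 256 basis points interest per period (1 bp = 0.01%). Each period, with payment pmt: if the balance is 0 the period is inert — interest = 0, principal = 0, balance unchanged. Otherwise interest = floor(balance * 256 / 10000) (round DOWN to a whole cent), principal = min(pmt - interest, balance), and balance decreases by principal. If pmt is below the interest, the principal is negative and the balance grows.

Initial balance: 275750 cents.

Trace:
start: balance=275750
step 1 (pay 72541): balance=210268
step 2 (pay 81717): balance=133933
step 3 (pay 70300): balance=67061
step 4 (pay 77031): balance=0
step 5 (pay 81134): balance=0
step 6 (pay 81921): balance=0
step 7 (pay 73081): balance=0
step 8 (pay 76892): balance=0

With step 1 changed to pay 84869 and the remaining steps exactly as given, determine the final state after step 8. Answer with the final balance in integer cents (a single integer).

0

(re-executing from step 1 with the substitution; state before step 1: balance=275750)
step 1 (pay 84869): balance=197940
step 2 (pay 81717): balance=121290
step 3 (pay 70300): balance=54095
step 4 (pay 77031): balance=0
step 5 (pay 81134): balance=0
step 6 (pay 81921): balance=0
step 7 (pay 73081): balance=0
step 8 (pay 76892): balance=0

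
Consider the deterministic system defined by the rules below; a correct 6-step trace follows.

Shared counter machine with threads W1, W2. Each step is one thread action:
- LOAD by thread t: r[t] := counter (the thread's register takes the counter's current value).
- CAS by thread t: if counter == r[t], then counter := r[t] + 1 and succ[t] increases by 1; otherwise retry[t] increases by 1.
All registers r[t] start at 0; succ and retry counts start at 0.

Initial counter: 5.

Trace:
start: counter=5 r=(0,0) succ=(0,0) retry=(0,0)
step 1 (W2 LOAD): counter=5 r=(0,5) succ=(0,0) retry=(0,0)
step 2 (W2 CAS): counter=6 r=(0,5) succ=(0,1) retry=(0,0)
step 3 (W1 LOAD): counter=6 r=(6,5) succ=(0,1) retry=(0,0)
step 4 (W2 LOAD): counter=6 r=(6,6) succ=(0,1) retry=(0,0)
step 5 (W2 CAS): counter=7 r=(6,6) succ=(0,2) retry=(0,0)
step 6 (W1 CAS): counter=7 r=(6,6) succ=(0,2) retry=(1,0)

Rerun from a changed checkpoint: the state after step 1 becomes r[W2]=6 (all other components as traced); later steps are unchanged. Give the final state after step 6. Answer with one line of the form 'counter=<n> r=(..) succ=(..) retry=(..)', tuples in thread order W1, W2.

state after step 1 := counter=5 r=(0,6) succ=(0,0) retry=(0,0)
step 2 (W2 CAS): counter=5 r=(0,6) succ=(0,0) retry=(0,1)
step 3 (W1 LOAD): counter=5 r=(5,6) succ=(0,0) retry=(0,1)
step 4 (W2 LOAD): counter=5 r=(5,5) succ=(0,0) retry=(0,1)
step 5 (W2 CAS): counter=6 r=(5,5) succ=(0,1) retry=(0,1)
step 6 (W1 CAS): counter=6 r=(5,5) succ=(0,1) retry=(1,1)

counter=6 r=(5,5) succ=(0,1) retry=(1,1)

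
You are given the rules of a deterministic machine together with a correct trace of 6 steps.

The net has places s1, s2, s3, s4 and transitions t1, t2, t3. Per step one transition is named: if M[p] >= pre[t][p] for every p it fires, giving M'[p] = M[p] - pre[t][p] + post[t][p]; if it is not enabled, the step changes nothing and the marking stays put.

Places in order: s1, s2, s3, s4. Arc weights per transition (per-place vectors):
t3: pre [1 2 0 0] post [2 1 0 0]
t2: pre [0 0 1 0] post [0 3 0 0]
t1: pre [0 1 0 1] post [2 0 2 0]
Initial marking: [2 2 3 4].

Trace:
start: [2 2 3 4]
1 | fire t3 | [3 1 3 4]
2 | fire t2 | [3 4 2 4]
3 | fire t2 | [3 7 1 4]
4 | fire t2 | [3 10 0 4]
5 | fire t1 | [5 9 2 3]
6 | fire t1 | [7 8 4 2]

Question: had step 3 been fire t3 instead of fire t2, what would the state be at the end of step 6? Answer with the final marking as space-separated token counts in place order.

8 4 5 2

(re-executing from step 3 with the substitution; state before step 3: [3 4 2 4])
3 | fire t3 | [4 3 2 4]
4 | fire t2 | [4 6 1 4]
5 | fire t1 | [6 5 3 3]
6 | fire t1 | [8 4 5 2]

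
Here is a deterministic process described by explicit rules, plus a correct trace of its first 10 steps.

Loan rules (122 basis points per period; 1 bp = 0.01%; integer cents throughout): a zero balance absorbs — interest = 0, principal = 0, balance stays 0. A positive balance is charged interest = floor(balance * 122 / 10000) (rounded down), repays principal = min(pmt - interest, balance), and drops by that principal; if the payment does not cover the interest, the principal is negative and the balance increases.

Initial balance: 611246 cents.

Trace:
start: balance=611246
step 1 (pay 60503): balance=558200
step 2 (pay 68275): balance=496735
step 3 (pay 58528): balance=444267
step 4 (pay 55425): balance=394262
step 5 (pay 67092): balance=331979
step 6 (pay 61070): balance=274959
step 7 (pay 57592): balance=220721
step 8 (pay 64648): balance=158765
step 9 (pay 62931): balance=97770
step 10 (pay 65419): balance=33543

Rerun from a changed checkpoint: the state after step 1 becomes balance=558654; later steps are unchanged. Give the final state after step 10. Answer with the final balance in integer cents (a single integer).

34047

state after step 1 := balance=558654
step 2 (pay 68275): balance=497194
step 3 (pay 58528): balance=444731
step 4 (pay 55425): balance=394731
step 5 (pay 67092): balance=332454
step 6 (pay 61070): balance=275439
step 7 (pay 57592): balance=221207
step 8 (pay 64648): balance=159257
step 9 (pay 62931): balance=98268
step 10 (pay 65419): balance=34047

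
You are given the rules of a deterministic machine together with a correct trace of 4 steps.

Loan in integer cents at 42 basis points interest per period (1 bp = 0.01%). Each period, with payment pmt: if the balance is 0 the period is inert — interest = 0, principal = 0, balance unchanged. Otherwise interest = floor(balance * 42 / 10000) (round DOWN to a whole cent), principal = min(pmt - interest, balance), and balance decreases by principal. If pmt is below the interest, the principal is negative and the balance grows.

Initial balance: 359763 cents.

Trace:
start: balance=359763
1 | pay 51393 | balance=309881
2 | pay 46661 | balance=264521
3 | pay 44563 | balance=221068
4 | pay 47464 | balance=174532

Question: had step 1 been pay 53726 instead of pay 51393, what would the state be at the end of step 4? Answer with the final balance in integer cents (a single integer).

172170

(re-executing from step 1 with the substitution; state before step 1: balance=359763)
1 | pay 53726 | balance=307548
2 | pay 46661 | balance=262178
3 | pay 44563 | balance=218716
4 | pay 47464 | balance=172170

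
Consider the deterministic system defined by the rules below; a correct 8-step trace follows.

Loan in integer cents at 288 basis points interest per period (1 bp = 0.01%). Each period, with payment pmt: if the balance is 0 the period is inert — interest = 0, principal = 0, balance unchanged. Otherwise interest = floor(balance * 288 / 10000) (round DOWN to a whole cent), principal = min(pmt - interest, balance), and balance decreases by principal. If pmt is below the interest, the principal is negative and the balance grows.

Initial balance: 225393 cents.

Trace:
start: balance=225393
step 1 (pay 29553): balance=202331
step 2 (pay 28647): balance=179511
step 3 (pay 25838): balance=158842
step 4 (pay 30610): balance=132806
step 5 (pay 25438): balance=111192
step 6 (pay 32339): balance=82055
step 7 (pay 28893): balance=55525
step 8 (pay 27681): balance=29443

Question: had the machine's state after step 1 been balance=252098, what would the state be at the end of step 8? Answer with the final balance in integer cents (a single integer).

90153

state after step 1 := balance=252098
step 2 (pay 28647): balance=230711
step 3 (pay 25838): balance=211517
step 4 (pay 30610): balance=186998
step 5 (pay 25438): balance=166945
step 6 (pay 32339): balance=139414
step 7 (pay 28893): balance=114536
step 8 (pay 27681): balance=90153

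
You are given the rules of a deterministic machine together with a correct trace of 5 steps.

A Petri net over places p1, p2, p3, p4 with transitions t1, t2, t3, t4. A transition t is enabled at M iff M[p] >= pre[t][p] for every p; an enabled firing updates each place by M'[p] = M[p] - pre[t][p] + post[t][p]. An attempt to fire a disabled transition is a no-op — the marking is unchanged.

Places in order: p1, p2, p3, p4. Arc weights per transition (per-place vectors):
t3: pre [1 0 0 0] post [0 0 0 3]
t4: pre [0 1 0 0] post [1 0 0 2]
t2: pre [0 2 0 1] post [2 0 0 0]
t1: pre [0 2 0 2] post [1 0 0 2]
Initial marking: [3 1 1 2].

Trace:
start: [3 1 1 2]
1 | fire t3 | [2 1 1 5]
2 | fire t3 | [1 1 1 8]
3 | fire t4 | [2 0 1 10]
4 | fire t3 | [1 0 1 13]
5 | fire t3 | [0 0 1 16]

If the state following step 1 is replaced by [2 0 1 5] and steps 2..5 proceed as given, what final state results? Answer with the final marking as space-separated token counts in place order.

0 0 1 11

state after step 1 := [2 0 1 5]
2 | fire t3 | [1 0 1 8]
3 | fire t4 | [1 0 1 8]
4 | fire t3 | [0 0 1 11]
5 | fire t3 | [0 0 1 11]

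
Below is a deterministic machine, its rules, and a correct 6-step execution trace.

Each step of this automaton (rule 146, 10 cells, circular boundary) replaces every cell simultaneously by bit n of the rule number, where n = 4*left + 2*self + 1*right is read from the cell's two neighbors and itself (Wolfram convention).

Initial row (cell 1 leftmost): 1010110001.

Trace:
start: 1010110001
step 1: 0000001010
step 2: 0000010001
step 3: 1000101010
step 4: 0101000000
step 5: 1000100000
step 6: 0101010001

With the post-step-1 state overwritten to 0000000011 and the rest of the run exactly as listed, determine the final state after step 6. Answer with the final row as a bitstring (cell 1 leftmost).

1000000100

state after step 1 := 0000000011
step 2: 1000000100
step 3: 0100001011
step 4: 0010010000
step 5: 0101101000
step 6: 1000000100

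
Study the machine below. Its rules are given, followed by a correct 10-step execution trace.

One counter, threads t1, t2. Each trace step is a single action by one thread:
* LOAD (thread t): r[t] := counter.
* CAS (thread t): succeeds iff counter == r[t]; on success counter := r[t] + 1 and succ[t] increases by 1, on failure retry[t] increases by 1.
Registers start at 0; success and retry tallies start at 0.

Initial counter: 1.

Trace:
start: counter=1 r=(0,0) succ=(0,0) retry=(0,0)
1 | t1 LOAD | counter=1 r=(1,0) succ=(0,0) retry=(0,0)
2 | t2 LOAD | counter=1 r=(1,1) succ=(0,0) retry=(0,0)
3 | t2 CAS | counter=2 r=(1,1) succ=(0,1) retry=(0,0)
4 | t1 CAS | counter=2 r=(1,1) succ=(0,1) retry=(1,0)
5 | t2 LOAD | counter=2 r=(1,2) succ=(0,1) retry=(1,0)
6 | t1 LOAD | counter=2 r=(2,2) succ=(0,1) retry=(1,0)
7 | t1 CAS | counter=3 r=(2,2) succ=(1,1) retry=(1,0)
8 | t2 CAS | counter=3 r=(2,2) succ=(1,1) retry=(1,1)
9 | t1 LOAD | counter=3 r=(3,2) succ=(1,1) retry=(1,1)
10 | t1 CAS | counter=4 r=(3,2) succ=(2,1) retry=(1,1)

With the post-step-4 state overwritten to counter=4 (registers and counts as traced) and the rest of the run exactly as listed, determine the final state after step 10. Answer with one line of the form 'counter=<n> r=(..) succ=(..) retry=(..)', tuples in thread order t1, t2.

counter=6 r=(5,4) succ=(2,1) retry=(1,1)

state after step 4 := counter=4 r=(1,1) succ=(0,1) retry=(1,0)
5 | t2 LOAD | counter=4 r=(1,4) succ=(0,1) retry=(1,0)
6 | t1 LOAD | counter=4 r=(4,4) succ=(0,1) retry=(1,0)
7 | t1 CAS | counter=5 r=(4,4) succ=(1,1) retry=(1,0)
8 | t2 CAS | counter=5 r=(4,4) succ=(1,1) retry=(1,1)
9 | t1 LOAD | counter=5 r=(5,4) succ=(1,1) retry=(1,1)
10 | t1 CAS | counter=6 r=(5,4) succ=(2,1) retry=(1,1)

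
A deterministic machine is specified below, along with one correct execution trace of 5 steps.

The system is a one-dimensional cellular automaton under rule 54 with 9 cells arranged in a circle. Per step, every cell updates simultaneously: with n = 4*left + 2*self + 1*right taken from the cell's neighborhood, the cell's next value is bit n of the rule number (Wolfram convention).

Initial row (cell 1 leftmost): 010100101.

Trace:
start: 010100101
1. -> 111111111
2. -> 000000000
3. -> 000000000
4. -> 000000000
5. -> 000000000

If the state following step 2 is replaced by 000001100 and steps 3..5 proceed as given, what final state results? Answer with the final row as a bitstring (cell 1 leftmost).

101000000

state after step 2 := 000001100
3. -> 000010010
4. -> 000111111
5. -> 101000000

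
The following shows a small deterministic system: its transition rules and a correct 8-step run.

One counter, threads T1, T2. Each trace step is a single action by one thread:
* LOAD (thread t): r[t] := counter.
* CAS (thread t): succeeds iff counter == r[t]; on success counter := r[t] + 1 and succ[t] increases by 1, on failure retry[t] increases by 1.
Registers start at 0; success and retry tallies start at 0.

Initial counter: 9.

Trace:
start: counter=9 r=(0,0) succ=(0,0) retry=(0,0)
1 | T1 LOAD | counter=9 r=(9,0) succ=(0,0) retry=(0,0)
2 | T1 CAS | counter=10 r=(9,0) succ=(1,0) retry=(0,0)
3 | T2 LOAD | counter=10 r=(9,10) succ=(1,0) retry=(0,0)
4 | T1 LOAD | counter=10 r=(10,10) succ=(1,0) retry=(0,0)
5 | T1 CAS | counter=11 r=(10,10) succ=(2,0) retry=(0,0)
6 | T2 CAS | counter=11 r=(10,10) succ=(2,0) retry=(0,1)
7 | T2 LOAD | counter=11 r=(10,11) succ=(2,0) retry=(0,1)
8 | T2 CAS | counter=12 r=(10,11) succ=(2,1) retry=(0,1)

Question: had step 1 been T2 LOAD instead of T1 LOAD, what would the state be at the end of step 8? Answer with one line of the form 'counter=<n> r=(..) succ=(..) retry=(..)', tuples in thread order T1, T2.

(re-executing from step 1 with the substitution; state before step 1: counter=9 r=(0,0) succ=(0,0) retry=(0,0))
1 | T2 LOAD | counter=9 r=(0,9) succ=(0,0) retry=(0,0)
2 | T1 CAS | counter=9 r=(0,9) succ=(0,0) retry=(1,0)
3 | T2 LOAD | counter=9 r=(0,9) succ=(0,0) retry=(1,0)
4 | T1 LOAD | counter=9 r=(9,9) succ=(0,0) retry=(1,0)
5 | T1 CAS | counter=10 r=(9,9) succ=(1,0) retry=(1,0)
6 | T2 CAS | counter=10 r=(9,9) succ=(1,0) retry=(1,1)
7 | T2 LOAD | counter=10 r=(9,10) succ=(1,0) retry=(1,1)
8 | T2 CAS | counter=11 r=(9,10) succ=(1,1) retry=(1,1)

counter=11 r=(9,10) succ=(1,1) retry=(1,1)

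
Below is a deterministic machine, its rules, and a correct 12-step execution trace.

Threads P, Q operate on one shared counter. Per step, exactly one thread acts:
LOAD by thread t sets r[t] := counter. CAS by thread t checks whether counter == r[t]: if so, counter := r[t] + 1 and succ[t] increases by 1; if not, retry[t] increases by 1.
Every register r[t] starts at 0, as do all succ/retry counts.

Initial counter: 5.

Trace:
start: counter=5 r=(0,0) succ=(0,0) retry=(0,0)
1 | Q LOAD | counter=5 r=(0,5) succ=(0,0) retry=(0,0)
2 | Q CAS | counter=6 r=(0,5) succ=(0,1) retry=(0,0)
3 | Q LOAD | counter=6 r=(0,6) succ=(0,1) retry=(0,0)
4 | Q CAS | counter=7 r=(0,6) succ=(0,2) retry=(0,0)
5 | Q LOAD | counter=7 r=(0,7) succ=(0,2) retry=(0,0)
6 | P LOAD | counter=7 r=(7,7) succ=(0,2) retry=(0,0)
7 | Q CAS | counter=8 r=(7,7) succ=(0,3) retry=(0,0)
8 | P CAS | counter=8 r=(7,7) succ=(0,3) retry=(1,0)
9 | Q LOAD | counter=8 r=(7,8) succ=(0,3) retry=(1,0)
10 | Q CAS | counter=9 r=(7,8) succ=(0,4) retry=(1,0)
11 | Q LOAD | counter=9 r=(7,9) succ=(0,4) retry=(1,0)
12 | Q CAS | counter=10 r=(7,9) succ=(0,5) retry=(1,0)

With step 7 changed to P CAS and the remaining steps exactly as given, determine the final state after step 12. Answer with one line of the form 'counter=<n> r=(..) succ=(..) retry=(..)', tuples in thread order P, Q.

counter=10 r=(7,9) succ=(1,4) retry=(1,0)

(re-executing from step 7 with the substitution; state before step 7: counter=7 r=(7,7) succ=(0,2) retry=(0,0))
7 | P CAS | counter=8 r=(7,7) succ=(1,2) retry=(0,0)
8 | P CAS | counter=8 r=(7,7) succ=(1,2) retry=(1,0)
9 | Q LOAD | counter=8 r=(7,8) succ=(1,2) retry=(1,0)
10 | Q CAS | counter=9 r=(7,8) succ=(1,3) retry=(1,0)
11 | Q LOAD | counter=9 r=(7,9) succ=(1,3) retry=(1,0)
12 | Q CAS | counter=10 r=(7,9) succ=(1,4) retry=(1,0)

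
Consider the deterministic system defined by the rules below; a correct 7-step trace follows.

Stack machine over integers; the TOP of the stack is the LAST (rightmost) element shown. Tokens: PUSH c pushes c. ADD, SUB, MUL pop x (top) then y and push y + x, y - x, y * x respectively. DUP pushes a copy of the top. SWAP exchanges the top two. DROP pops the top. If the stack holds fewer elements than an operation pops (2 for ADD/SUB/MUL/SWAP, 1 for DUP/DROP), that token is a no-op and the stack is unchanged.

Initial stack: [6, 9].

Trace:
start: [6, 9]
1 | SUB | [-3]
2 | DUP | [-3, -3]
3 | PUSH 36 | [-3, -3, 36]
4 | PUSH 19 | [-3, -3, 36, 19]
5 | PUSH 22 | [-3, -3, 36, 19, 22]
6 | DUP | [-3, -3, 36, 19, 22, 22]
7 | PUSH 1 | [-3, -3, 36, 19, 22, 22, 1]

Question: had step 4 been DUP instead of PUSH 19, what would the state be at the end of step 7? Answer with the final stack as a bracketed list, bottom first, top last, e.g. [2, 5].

(re-executing from step 4 with the substitution; state before step 4: [-3, -3, 36])
4 | DUP | [-3, -3, 36, 36]
5 | PUSH 22 | [-3, -3, 36, 36, 22]
6 | DUP | [-3, -3, 36, 36, 22, 22]
7 | PUSH 1 | [-3, -3, 36, 36, 22, 22, 1]

[-3, -3, 36, 36, 22, 22, 1]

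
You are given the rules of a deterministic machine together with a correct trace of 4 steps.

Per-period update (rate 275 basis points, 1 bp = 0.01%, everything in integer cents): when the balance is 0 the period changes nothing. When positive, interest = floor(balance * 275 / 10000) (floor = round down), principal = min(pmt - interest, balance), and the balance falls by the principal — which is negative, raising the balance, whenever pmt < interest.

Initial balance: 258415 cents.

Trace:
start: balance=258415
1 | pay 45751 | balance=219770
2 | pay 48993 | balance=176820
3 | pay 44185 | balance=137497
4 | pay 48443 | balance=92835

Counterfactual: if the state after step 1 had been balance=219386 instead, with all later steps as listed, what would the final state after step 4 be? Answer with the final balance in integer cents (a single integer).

state after step 1 := balance=219386
2 | pay 48993 | balance=176426
3 | pay 44185 | balance=137092
4 | pay 48443 | balance=92419

92419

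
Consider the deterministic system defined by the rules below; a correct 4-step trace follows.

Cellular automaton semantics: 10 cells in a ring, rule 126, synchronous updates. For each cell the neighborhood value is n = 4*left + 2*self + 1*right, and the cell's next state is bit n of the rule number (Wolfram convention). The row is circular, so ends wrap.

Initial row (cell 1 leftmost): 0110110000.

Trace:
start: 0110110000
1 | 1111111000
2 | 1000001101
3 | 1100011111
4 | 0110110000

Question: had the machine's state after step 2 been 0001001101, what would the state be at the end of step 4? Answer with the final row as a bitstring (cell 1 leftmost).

1110000000

state after step 2 := 0001001101
3 | 1011111111
4 | 1110000000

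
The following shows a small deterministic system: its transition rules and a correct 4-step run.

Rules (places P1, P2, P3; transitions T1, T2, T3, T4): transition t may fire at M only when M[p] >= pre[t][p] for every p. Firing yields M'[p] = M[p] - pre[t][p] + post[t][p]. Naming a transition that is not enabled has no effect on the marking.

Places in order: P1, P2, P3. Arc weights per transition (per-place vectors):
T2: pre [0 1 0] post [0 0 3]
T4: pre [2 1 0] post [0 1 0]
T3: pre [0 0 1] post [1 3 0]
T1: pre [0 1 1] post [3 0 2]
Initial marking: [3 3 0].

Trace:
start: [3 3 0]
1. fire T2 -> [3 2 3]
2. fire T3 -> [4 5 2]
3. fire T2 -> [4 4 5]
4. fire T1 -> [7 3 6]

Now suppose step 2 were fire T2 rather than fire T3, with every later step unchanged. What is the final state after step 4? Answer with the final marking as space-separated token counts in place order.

(re-executing from step 2 with the substitution; state before step 2: [3 2 3])
2. fire T2 -> [3 1 6]
3. fire T2 -> [3 0 9]
4. fire T1 -> [3 0 9]

3 0 9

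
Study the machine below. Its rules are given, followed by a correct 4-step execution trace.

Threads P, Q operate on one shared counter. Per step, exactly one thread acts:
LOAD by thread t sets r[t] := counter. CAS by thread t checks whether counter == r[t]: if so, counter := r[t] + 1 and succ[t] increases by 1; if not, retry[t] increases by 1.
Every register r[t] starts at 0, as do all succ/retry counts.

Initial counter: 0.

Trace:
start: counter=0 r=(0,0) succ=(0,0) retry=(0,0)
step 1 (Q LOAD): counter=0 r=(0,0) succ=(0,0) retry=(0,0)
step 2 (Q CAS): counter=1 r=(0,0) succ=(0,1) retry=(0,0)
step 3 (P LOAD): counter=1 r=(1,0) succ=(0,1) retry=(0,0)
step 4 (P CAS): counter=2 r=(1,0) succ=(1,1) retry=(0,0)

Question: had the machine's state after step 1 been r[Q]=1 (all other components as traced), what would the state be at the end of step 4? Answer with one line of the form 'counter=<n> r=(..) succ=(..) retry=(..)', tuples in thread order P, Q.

state after step 1 := counter=0 r=(0,1) succ=(0,0) retry=(0,0)
step 2 (Q CAS): counter=0 r=(0,1) succ=(0,0) retry=(0,1)
step 3 (P LOAD): counter=0 r=(0,1) succ=(0,0) retry=(0,1)
step 4 (P CAS): counter=1 r=(0,1) succ=(1,0) retry=(0,1)

counter=1 r=(0,1) succ=(1,0) retry=(0,1)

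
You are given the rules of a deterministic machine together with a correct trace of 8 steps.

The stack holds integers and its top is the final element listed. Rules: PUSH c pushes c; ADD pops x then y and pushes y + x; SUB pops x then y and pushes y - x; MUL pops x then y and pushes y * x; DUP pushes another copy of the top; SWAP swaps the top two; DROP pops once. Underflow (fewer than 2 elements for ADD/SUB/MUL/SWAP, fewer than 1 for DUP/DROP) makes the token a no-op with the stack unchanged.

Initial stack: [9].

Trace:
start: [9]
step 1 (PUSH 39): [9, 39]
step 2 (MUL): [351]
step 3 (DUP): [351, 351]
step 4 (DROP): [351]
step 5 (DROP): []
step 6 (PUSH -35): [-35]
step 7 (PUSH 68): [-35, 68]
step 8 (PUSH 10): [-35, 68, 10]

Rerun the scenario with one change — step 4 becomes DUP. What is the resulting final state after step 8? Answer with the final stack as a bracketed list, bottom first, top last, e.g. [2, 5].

[351, 351, -35, 68, 10]

(re-executing from step 4 with the substitution; state before step 4: [351, 351])
step 4 (DUP): [351, 351, 351]
step 5 (DROP): [351, 351]
step 6 (PUSH -35): [351, 351, -35]
step 7 (PUSH 68): [351, 351, -35, 68]
step 8 (PUSH 10): [351, 351, -35, 68, 10]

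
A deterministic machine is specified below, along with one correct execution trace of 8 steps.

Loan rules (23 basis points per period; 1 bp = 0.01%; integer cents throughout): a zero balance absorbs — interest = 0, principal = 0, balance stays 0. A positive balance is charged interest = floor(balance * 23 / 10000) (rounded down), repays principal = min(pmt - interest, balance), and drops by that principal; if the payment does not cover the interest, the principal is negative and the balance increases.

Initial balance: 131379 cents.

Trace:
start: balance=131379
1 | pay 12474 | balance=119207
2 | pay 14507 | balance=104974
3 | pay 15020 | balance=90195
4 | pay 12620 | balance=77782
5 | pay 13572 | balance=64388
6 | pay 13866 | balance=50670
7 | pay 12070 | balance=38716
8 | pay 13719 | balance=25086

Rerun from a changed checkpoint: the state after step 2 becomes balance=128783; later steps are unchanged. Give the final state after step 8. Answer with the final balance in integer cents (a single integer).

state after step 2 := balance=128783
3 | pay 15020 | balance=114059
4 | pay 12620 | balance=101701
5 | pay 13572 | balance=88362
6 | pay 13866 | balance=74699
7 | pay 12070 | balance=62800
8 | pay 13719 | balance=49225

49225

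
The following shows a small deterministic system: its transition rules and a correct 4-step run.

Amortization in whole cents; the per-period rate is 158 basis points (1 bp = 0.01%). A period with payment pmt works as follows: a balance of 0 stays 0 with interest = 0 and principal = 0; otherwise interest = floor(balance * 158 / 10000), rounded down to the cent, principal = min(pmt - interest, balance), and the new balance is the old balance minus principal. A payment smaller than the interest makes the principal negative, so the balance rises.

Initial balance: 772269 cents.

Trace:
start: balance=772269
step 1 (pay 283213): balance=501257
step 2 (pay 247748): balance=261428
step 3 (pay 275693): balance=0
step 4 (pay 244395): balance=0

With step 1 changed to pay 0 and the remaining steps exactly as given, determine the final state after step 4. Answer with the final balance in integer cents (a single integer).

(re-executing from step 1 with the substitution; state before step 1: balance=772269)
step 1 (pay 0): balance=784470
step 2 (pay 247748): balance=549116
step 3 (pay 275693): balance=282099
step 4 (pay 244395): balance=42161

42161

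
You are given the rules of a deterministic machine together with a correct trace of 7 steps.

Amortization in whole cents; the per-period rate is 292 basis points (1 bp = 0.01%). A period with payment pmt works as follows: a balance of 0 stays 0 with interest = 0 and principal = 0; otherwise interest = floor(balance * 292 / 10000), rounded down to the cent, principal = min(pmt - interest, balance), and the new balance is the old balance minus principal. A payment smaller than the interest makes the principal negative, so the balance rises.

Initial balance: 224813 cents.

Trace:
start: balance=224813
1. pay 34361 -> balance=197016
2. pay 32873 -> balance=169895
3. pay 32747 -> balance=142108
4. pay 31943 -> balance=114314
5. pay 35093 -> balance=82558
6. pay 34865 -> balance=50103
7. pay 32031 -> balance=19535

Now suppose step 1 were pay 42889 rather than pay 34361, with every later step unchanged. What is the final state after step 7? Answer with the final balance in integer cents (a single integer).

9400

(re-executing from step 1 with the substitution; state before step 1: balance=224813)
1. pay 42889 -> balance=188488
2. pay 32873 -> balance=161118
3. pay 32747 -> balance=133075
4. pay 31943 -> balance=105017
5. pay 35093 -> balance=72990
6. pay 34865 -> balance=40256
7. pay 32031 -> balance=9400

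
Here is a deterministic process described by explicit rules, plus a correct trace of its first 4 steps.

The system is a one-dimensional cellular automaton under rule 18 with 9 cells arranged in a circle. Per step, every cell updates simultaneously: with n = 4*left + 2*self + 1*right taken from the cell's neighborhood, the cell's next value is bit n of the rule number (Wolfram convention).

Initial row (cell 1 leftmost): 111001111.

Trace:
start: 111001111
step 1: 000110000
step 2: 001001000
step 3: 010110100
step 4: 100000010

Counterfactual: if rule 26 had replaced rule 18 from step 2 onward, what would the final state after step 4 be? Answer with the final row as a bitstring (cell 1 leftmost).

(re-executing steps 2..4 under rule 26; state before step 2: 000110000)
step 2: 001101000
step 3: 011000100
step 4: 110101010

110101010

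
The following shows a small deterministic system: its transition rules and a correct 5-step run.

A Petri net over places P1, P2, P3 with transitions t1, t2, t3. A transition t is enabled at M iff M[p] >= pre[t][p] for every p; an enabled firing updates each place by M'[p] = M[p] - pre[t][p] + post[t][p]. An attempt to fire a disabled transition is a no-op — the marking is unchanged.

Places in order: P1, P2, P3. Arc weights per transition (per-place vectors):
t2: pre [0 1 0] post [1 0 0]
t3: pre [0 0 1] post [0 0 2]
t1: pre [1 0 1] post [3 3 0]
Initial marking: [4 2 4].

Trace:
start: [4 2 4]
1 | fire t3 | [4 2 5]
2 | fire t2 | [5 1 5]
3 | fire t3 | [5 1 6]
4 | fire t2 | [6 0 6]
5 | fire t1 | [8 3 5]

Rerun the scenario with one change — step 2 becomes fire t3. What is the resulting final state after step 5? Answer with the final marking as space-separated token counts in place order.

7 4 6

(re-executing from step 2 with the substitution; state before step 2: [4 2 5])
2 | fire t3 | [4 2 6]
3 | fire t3 | [4 2 7]
4 | fire t2 | [5 1 7]
5 | fire t1 | [7 4 6]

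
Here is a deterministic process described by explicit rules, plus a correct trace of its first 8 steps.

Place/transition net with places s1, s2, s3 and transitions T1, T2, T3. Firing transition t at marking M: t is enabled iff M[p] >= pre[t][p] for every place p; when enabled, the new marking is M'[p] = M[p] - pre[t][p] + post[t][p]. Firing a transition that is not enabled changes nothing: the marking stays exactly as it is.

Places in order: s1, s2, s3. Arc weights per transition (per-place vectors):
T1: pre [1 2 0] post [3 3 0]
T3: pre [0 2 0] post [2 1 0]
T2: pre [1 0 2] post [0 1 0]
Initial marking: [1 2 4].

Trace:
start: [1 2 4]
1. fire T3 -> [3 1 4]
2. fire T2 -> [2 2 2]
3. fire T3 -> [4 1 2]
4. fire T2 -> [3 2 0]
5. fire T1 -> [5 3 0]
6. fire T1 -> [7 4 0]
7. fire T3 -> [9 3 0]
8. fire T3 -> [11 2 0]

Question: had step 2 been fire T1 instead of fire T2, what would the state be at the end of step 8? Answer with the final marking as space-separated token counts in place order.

10 2 2

(re-executing from step 2 with the substitution; state before step 2: [3 1 4])
2. fire T1 -> [3 1 4]
3. fire T3 -> [3 1 4]
4. fire T2 -> [2 2 2]
5. fire T1 -> [4 3 2]
6. fire T1 -> [6 4 2]
7. fire T3 -> [8 3 2]
8. fire T3 -> [10 2 2]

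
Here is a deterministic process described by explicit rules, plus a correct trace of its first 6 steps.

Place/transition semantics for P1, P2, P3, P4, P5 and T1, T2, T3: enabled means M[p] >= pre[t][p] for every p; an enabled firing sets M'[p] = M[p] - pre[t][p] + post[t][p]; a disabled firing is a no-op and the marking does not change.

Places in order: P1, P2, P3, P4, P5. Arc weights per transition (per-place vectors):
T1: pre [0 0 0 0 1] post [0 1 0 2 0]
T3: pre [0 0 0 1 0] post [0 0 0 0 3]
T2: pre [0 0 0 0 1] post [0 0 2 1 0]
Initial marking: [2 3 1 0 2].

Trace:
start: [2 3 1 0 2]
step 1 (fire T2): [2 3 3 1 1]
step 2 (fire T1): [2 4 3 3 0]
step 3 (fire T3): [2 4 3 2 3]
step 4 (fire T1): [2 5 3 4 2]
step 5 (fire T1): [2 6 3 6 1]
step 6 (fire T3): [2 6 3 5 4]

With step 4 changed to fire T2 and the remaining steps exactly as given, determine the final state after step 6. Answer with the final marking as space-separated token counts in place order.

(re-executing from step 4 with the substitution; state before step 4: [2 4 3 2 3])
step 4 (fire T2): [2 4 5 3 2]
step 5 (fire T1): [2 5 5 5 1]
step 6 (fire T3): [2 5 5 4 4]

2 5 5 4 4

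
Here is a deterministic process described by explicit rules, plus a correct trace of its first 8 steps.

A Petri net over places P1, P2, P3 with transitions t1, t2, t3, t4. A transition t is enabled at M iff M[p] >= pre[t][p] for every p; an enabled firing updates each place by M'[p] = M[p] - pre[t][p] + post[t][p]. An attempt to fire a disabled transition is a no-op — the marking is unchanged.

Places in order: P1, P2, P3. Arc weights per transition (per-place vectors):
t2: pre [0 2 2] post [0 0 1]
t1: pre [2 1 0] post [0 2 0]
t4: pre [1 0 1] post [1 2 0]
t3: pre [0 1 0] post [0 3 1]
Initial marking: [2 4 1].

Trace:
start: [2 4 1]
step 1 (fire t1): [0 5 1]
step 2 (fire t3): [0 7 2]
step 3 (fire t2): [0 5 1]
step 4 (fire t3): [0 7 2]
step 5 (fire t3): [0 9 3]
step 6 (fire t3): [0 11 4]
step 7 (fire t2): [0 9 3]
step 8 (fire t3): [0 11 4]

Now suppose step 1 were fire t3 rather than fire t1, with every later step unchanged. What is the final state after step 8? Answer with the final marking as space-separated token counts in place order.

(re-executing from step 1 with the substitution; state before step 1: [2 4 1])
step 1 (fire t3): [2 6 2]
step 2 (fire t3): [2 8 3]
step 3 (fire t2): [2 6 2]
step 4 (fire t3): [2 8 3]
step 5 (fire t3): [2 10 4]
step 6 (fire t3): [2 12 5]
step 7 (fire t2): [2 10 4]
step 8 (fire t3): [2 12 5]

2 12 5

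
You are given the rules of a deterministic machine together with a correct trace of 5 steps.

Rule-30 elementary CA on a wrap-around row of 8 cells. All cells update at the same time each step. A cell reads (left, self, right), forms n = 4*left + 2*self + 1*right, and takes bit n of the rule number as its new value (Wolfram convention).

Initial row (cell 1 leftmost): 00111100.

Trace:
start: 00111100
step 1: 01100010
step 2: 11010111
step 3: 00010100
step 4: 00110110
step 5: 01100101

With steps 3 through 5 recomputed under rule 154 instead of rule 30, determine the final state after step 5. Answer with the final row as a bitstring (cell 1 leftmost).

(re-executing steps 3..5 under rule 154; state before step 3: 11010111)
step 3: 10000111
step 4: 01001111
step 5: 00111110

00111110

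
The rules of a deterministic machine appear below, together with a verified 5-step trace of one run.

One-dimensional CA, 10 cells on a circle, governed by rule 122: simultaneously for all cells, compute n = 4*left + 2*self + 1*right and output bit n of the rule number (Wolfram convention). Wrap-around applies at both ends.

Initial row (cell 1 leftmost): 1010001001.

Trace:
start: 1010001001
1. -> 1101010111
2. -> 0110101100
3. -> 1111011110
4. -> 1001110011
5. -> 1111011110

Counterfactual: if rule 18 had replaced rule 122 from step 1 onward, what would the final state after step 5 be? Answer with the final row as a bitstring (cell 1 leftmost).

(re-executing steps 1..5 under rule 18; state before step 1: 1010001001)
1. -> 0001010110
2. -> 0010000001
3. -> 1101000010
4. -> 0000100100
5. -> 0001011010

0001011010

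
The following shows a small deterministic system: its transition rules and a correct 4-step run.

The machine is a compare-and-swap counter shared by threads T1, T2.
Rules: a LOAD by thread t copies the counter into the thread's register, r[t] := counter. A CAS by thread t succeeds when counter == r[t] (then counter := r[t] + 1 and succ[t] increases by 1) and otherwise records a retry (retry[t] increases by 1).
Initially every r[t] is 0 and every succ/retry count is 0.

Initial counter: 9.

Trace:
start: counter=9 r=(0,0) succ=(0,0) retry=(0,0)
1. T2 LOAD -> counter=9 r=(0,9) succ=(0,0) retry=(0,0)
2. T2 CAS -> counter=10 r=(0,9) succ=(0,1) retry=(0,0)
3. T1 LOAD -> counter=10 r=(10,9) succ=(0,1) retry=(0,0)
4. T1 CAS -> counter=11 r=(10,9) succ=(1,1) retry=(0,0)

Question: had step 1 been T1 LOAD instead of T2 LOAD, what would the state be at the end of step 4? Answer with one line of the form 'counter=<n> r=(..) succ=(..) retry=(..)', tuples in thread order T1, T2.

counter=10 r=(9,0) succ=(1,0) retry=(0,1)

(re-executing from step 1 with the substitution; state before step 1: counter=9 r=(0,0) succ=(0,0) retry=(0,0))
1. T1 LOAD -> counter=9 r=(9,0) succ=(0,0) retry=(0,0)
2. T2 CAS -> counter=9 r=(9,0) succ=(0,0) retry=(0,1)
3. T1 LOAD -> counter=9 r=(9,0) succ=(0,0) retry=(0,1)
4. T1 CAS -> counter=10 r=(9,0) succ=(1,0) retry=(0,1)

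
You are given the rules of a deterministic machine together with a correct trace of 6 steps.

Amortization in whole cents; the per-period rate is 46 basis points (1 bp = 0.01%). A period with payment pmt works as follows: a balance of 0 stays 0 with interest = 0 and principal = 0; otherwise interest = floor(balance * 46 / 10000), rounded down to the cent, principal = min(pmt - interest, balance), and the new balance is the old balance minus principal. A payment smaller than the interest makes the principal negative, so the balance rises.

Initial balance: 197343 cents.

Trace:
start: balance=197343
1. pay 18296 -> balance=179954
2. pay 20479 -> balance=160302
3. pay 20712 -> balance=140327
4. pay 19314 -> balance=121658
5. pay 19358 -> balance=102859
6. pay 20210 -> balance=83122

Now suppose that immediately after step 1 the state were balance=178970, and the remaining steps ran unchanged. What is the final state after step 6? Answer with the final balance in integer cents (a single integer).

state after step 1 := balance=178970
2. pay 20479 -> balance=159314
3. pay 20712 -> balance=139334
4. pay 19314 -> balance=120660
5. pay 19358 -> balance=101857
6. pay 20210 -> balance=82115

82115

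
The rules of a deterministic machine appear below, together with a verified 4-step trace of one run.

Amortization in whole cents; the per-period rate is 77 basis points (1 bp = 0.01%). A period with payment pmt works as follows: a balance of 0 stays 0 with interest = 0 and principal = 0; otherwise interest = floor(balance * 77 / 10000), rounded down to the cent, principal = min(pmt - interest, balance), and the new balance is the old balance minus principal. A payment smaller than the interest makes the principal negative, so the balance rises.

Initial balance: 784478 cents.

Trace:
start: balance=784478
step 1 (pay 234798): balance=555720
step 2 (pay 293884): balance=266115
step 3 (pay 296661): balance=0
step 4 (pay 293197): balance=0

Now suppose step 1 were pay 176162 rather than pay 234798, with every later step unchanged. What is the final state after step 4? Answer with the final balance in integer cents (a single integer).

0

(re-executing from step 1 with the substitution; state before step 1: balance=784478)
step 1 (pay 176162): balance=614356
step 2 (pay 293884): balance=325202
step 3 (pay 296661): balance=31045
step 4 (pay 293197): balance=0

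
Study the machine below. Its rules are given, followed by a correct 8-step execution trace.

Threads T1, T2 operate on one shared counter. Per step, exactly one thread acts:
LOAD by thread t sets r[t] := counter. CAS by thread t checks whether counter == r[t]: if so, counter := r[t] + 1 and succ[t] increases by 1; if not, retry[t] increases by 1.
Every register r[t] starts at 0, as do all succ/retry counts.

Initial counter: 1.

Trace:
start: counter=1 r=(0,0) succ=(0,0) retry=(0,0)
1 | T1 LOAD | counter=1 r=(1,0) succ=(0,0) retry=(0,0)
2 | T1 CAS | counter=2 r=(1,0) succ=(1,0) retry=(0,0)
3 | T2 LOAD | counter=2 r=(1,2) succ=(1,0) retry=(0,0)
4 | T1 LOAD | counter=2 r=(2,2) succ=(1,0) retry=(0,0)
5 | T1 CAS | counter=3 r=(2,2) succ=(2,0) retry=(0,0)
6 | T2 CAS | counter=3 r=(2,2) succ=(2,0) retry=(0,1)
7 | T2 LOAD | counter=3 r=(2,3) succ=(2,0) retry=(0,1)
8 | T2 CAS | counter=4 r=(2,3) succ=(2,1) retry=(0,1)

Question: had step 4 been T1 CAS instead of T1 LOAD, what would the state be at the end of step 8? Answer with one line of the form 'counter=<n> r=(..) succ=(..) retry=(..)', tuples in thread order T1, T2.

counter=4 r=(1,3) succ=(1,2) retry=(2,0)

(re-executing from step 4 with the substitution; state before step 4: counter=2 r=(1,2) succ=(1,0) retry=(0,0))
4 | T1 CAS | counter=2 r=(1,2) succ=(1,0) retry=(1,0)
5 | T1 CAS | counter=2 r=(1,2) succ=(1,0) retry=(2,0)
6 | T2 CAS | counter=3 r=(1,2) succ=(1,1) retry=(2,0)
7 | T2 LOAD | counter=3 r=(1,3) succ=(1,1) retry=(2,0)
8 | T2 CAS | counter=4 r=(1,3) succ=(1,2) retry=(2,0)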